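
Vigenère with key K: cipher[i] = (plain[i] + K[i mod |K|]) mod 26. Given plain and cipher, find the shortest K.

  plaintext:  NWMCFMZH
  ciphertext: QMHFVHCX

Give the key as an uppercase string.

  i= 0: Q-N =  3 → D
  i= 1: M-W = 16 → Q
  i= 2: H-M = 21 → V
  i= 3: F-C =  3 → D
  i= 4: V-F = 16 → Q
  i= 5: H-M = 21 → V
  i= 6: C-Z =  3 → D
  i= 7: X-H = 16 → Q
  shifts repeat with period 3: DQV

DQV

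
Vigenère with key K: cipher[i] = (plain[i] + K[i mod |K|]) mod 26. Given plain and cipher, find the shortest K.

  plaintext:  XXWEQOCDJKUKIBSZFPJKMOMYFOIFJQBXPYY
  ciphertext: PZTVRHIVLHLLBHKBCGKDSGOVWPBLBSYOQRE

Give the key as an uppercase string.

  i= 0: P-X = 18 → S
  i= 1: Z-X =  2 → C
  i= 2: T-W = 23 → X
  i= 3: V-E = 17 → R
  i= 4: R-Q =  1 → B
  i= 5: H-O = 19 → T
  i= 6: I-C =  6 → G
  i= 7: V-D = 18 → S
  i= 8: L-J =  2 → C
  i= 9: H-K = 23 → X
  i=10: L-U = 17 → R
  i=11: L-K =  1 → B
  i=12: B-I = 19 → T
  i=13: H-B =  6 → G
  i=14: K-S = 18 → S
  i=15: B-Z =  2 → C
  i=16: C-F = 23 → X
  i=17: G-P = 17 → R
  i=18: K-J =  1 → B
  i=19: D-K = 19 → T
  i=20: S-M =  6 → G
  i=21: G-O = 18 → S
  i=22: O-M =  2 → C
  i=23: V-Y = 23 → X
  i=24: W-F = 17 → R
  i=25: P-O =  1 → B
  i=26: B-I = 19 → T
  i=27: L-F =  6 → G
  i=28: B-J = 18 → S
  i=29: S-Q =  2 → C
  i=30: Y-B = 23 → X
  i=31: O-X = 17 → R
  i=32: Q-P =  1 → B
  i=33: R-Y = 19 → T
  i=34: E-Y =  6 → G
  shifts repeat with period 7: SCXRBTG

SCXRBTG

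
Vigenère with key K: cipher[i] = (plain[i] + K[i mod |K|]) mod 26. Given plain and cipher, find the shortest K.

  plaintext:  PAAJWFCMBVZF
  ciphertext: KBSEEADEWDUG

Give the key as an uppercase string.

  i= 0: K-P = 21 → V
  i= 1: B-A =  1 → B
  i= 2: S-A = 18 → S
  i= 3: E-J = 21 → V
  i= 4: E-W =  8 → I
  i= 5: A-F = 21 → V
  i= 6: D-C =  1 → B
  i= 7: E-M = 18 → S
  i= 8: W-B = 21 → V
  i= 9: D-V =  8 → I
  i=10: U-Z = 21 → V
  i=11: G-F =  1 → B
  shifts repeat with period 5: VBSVI

VBSVI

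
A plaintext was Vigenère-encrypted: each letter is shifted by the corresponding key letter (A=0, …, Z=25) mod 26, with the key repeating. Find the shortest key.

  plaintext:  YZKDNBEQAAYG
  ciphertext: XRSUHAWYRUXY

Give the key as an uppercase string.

ZSIRU

  i= 0: X-Y = 25 → Z
  i= 1: R-Z = 18 → S
  i= 2: S-K =  8 → I
  i= 3: U-D = 17 → R
  i= 4: H-N = 20 → U
  i= 5: A-B = 25 → Z
  i= 6: W-E = 18 → S
  i= 7: Y-Q =  8 → I
  i= 8: R-A = 17 → R
  i= 9: U-A = 20 → U
  i=10: X-Y = 25 → Z
  i=11: Y-G = 18 → S
  shifts repeat with period 5: ZSIRU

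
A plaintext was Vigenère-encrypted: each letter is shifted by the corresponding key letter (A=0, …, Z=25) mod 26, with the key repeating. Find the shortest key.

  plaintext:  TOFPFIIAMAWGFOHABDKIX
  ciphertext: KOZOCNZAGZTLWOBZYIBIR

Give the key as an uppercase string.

RAUZXF

  i= 0: K-T = 17 → R
  i= 1: O-O =  0 → A
  i= 2: Z-F = 20 → U
  i= 3: O-P = 25 → Z
  i= 4: C-F = 23 → X
  i= 5: N-I =  5 → F
  i= 6: Z-I = 17 → R
  i= 7: A-A =  0 → A
  i= 8: G-M = 20 → U
  i= 9: Z-A = 25 → Z
  i=10: T-W = 23 → X
  i=11: L-G =  5 → F
  i=12: W-F = 17 → R
  i=13: O-O =  0 → A
  i=14: B-H = 20 → U
  i=15: Z-A = 25 → Z
  i=16: Y-B = 23 → X
  i=17: I-D =  5 → F
  i=18: B-K = 17 → R
  i=19: I-I =  0 → A
  i=20: R-X = 20 → U
  shifts repeat with period 6: RAUZXF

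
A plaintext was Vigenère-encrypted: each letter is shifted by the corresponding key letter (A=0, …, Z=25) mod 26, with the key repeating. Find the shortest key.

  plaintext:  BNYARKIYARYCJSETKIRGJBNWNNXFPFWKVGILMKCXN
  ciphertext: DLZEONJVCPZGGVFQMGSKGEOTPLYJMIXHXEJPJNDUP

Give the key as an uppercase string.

  i= 0: D-B =  2 → C
  i= 1: L-N = 24 → Y
  i= 2: Z-Y =  1 → B
  i= 3: E-A =  4 → E
  i= 4: O-R = 23 → X
  i= 5: N-K =  3 → D
  i= 6: J-I =  1 → B
  i= 7: V-Y = 23 → X
  i= 8: C-A =  2 → C
  i= 9: P-R = 24 → Y
  i=10: Z-Y =  1 → B
  i=11: G-C =  4 → E
  i=12: G-J = 23 → X
  i=13: V-S =  3 → D
  i=14: F-E =  1 → B
  i=15: Q-T = 23 → X
  i=16: M-K =  2 → C
  i=17: G-I = 24 → Y
  i=18: S-R =  1 → B
  i=19: K-G =  4 → E
  i=20: G-J = 23 → X
  i=21: E-B =  3 → D
  i=22: O-N =  1 → B
  i=23: T-W = 23 → X
  i=24: P-N =  2 → C
  i=25: L-N = 24 → Y
  i=26: Y-X =  1 → B
  i=27: J-F =  4 → E
  i=28: M-P = 23 → X
  i=29: I-F =  3 → D
  i=30: X-W =  1 → B
  i=31: H-K = 23 → X
  i=32: X-V =  2 → C
  i=33: E-G = 24 → Y
  i=34: J-I =  1 → B
  i=35: P-L =  4 → E
  i=36: J-M = 23 → X
  i=37: N-K =  3 → D
  i=38: D-C =  1 → B
  i=39: U-X = 23 → X
  i=40: P-N =  2 → C
  shifts repeat with period 8: CYBEXDBX

CYBEXDBX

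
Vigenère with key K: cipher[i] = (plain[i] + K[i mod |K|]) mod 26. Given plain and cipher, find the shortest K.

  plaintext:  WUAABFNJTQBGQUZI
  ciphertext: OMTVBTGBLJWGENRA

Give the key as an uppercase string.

  i= 0: O-W = 18 → S
  i= 1: M-U = 18 → S
  i= 2: T-A = 19 → T
  i= 3: V-A = 21 → V
  i= 4: B-B =  0 → A
  i= 5: T-F = 14 → O
  i= 6: G-N = 19 → T
  i= 7: B-J = 18 → S
  i= 8: L-T = 18 → S
  i= 9: J-Q = 19 → T
  i=10: W-B = 21 → V
  i=11: G-G =  0 → A
  i=12: E-Q = 14 → O
  i=13: N-U = 19 → T
  i=14: R-Z = 18 → S
  i=15: A-I = 18 → S
  shifts repeat with period 7: SSTVAOT

SSTVAOT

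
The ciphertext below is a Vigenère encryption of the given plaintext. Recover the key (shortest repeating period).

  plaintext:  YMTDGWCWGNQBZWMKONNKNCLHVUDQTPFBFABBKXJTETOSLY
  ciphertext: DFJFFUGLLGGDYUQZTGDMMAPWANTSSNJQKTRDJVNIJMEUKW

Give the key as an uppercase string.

FTQCZYEP

  i= 0: D-Y =  5 → F
  i= 1: F-M = 19 → T
  i= 2: J-T = 16 → Q
  i= 3: F-D =  2 → C
  i= 4: F-G = 25 → Z
  i= 5: U-W = 24 → Y
  i= 6: G-C =  4 → E
  i= 7: L-W = 15 → P
  i= 8: L-G =  5 → F
  i= 9: G-N = 19 → T
  i=10: G-Q = 16 → Q
  i=11: D-B =  2 → C
  i=12: Y-Z = 25 → Z
  i=13: U-W = 24 → Y
  i=14: Q-M =  4 → E
  i=15: Z-K = 15 → P
  i=16: T-O =  5 → F
  i=17: G-N = 19 → T
  i=18: D-N = 16 → Q
  i=19: M-K =  2 → C
  i=20: M-N = 25 → Z
  i=21: A-C = 24 → Y
  i=22: P-L =  4 → E
  i=23: W-H = 15 → P
  i=24: A-V =  5 → F
  i=25: N-U = 19 → T
  i=26: T-D = 16 → Q
  i=27: S-Q =  2 → C
  i=28: S-T = 25 → Z
  i=29: N-P = 24 → Y
  i=30: J-F =  4 → E
  i=31: Q-B = 15 → P
  i=32: K-F =  5 → F
  i=33: T-A = 19 → T
  i=34: R-B = 16 → Q
  i=35: D-B =  2 → C
  i=36: J-K = 25 → Z
  i=37: V-X = 24 → Y
  i=38: N-J =  4 → E
  i=39: I-T = 15 → P
  i=40: J-E =  5 → F
  i=41: M-T = 19 → T
  i=42: E-O = 16 → Q
  i=43: U-S =  2 → C
  i=44: K-L = 25 → Z
  i=45: W-Y = 24 → Y
  shifts repeat with period 8: FTQCZYEP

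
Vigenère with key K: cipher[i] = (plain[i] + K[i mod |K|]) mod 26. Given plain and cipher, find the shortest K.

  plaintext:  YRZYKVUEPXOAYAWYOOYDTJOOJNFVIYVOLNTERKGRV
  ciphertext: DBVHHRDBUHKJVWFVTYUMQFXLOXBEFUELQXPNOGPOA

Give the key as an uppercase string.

  i= 0: D-Y =  5 → F
  i= 1: B-R = 10 → K
  i= 2: V-Z = 22 → W
  i= 3: H-Y =  9 → J
  i= 4: H-K = 23 → X
  i= 5: R-V = 22 → W
  i= 6: D-U =  9 → J
  i= 7: B-E = 23 → X
  i= 8: U-P =  5 → F
  i= 9: H-X = 10 → K
  i=10: K-O = 22 → W
  i=11: J-A =  9 → J
  i=12: V-Y = 23 → X
  i=13: W-A = 22 → W
  i=14: F-W =  9 → J
  i=15: V-Y = 23 → X
  i=16: T-O =  5 → F
  i=17: Y-O = 10 → K
  i=18: U-Y = 22 → W
  i=19: M-D =  9 → J
  i=20: Q-T = 23 → X
  i=21: F-J = 22 → W
  i=22: X-O =  9 → J
  i=23: L-O = 23 → X
  i=24: O-J =  5 → F
  i=25: X-N = 10 → K
  i=26: B-F = 22 → W
  i=27: E-V =  9 → J
  i=28: F-I = 23 → X
  i=29: U-Y = 22 → W
  i=30: E-V =  9 → J
  i=31: L-O = 23 → X
  i=32: Q-L =  5 → F
  i=33: X-N = 10 → K
  i=34: P-T = 22 → W
  i=35: N-E =  9 → J
  i=36: O-R = 23 → X
  i=37: G-K = 22 → W
  i=38: P-G =  9 → J
  i=39: O-R = 23 → X
  i=40: A-V =  5 → F
  shifts repeat with period 8: FKWJXWJX

FKWJXWJX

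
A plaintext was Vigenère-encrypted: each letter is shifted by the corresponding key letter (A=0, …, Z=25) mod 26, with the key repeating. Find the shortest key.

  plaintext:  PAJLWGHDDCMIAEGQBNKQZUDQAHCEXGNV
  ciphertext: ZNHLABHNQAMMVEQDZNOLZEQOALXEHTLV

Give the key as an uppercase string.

  i= 0: Z-P = 10 → K
  i= 1: N-A = 13 → N
  i= 2: H-J = 24 → Y
  i= 3: L-L =  0 → A
  i= 4: A-W =  4 → E
  i= 5: B-G = 21 → V
  i= 6: H-H =  0 → A
  i= 7: N-D = 10 → K
  i= 8: Q-D = 13 → N
  i= 9: A-C = 24 → Y
  i=10: M-M =  0 → A
  i=11: M-I =  4 → E
  i=12: V-A = 21 → V
  i=13: E-E =  0 → A
  i=14: Q-G = 10 → K
  i=15: D-Q = 13 → N
  i=16: Z-B = 24 → Y
  i=17: N-N =  0 → A
  i=18: O-K =  4 → E
  i=19: L-Q = 21 → V
  i=20: Z-Z =  0 → A
  i=21: E-U = 10 → K
  i=22: Q-D = 13 → N
  i=23: O-Q = 24 → Y
  i=24: A-A =  0 → A
  i=25: L-H =  4 → E
  i=26: X-C = 21 → V
  i=27: E-E =  0 → A
  i=28: H-X = 10 → K
  i=29: T-G = 13 → N
  i=30: L-N = 24 → Y
  i=31: V-V =  0 → A
  shifts repeat with period 7: KNYAEVA

KNYAEVA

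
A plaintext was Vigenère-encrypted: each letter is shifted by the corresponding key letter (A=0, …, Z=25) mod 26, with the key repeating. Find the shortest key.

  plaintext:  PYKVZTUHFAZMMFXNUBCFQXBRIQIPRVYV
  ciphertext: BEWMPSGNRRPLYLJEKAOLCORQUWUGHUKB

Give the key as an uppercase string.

MGMRQZ

  i= 0: B-P = 12 → M
  i= 1: E-Y =  6 → G
  i= 2: W-K = 12 → M
  i= 3: M-V = 17 → R
  i= 4: P-Z = 16 → Q
  i= 5: S-T = 25 → Z
  i= 6: G-U = 12 → M
  i= 7: N-H =  6 → G
  i= 8: R-F = 12 → M
  i= 9: R-A = 17 → R
  i=10: P-Z = 16 → Q
  i=11: L-M = 25 → Z
  i=12: Y-M = 12 → M
  i=13: L-F =  6 → G
  i=14: J-X = 12 → M
  i=15: E-N = 17 → R
  i=16: K-U = 16 → Q
  i=17: A-B = 25 → Z
  i=18: O-C = 12 → M
  i=19: L-F =  6 → G
  i=20: C-Q = 12 → M
  i=21: O-X = 17 → R
  i=22: R-B = 16 → Q
  i=23: Q-R = 25 → Z
  i=24: U-I = 12 → M
  i=25: W-Q =  6 → G
  i=26: U-I = 12 → M
  i=27: G-P = 17 → R
  i=28: H-R = 16 → Q
  i=29: U-V = 25 → Z
  i=30: K-Y = 12 → M
  i=31: B-V =  6 → G
  shifts repeat with period 6: MGMRQZ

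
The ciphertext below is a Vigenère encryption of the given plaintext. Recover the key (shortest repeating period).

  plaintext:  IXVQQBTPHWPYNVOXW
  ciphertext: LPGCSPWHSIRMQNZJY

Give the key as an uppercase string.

DSLMCO

  i= 0: L-I =  3 → D
  i= 1: P-X = 18 → S
  i= 2: G-V = 11 → L
  i= 3: C-Q = 12 → M
  i= 4: S-Q =  2 → C
  i= 5: P-B = 14 → O
  i= 6: W-T =  3 → D
  i= 7: H-P = 18 → S
  i= 8: S-H = 11 → L
  i= 9: I-W = 12 → M
  i=10: R-P =  2 → C
  i=11: M-Y = 14 → O
  i=12: Q-N =  3 → D
  i=13: N-V = 18 → S
  i=14: Z-O = 11 → L
  i=15: J-X = 12 → M
  i=16: Y-W =  2 → C
  shifts repeat with period 6: DSLMCO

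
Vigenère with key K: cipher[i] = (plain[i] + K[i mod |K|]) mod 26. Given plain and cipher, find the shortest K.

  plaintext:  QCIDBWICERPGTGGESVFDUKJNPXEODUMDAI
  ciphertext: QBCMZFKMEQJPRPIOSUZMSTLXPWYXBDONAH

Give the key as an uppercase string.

  i= 0: Q-Q =  0 → A
  i= 1: B-C = 25 → Z
  i= 2: C-I = 20 → U
  i= 3: M-D =  9 → J
  i= 4: Z-B = 24 → Y
  i= 5: F-W =  9 → J
  i= 6: K-I =  2 → C
  i= 7: M-C = 10 → K
  i= 8: E-E =  0 → A
  i= 9: Q-R = 25 → Z
  i=10: J-P = 20 → U
  i=11: P-G =  9 → J
  i=12: R-T = 24 → Y
  i=13: P-G =  9 → J
  i=14: I-G =  2 → C
  i=15: O-E = 10 → K
  i=16: S-S =  0 → A
  i=17: U-V = 25 → Z
  i=18: Z-F = 20 → U
  i=19: M-D =  9 → J
  i=20: S-U = 24 → Y
  i=21: T-K =  9 → J
  i=22: L-J =  2 → C
  i=23: X-N = 10 → K
  i=24: P-P =  0 → A
  i=25: W-X = 25 → Z
  i=26: Y-E = 20 → U
  i=27: X-O =  9 → J
  i=28: B-D = 24 → Y
  i=29: D-U =  9 → J
  i=30: O-M =  2 → C
  i=31: N-D = 10 → K
  i=32: A-A =  0 → A
  i=33: H-I = 25 → Z
  shifts repeat with period 8: AZUJYJCK

AZUJYJCK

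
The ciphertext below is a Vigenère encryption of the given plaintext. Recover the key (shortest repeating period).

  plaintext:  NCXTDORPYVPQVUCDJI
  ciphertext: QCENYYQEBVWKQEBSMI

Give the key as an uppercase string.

  i= 0: Q-N =  3 → D
  i= 1: C-C =  0 → A
  i= 2: E-X =  7 → H
  i= 3: N-T = 20 → U
  i= 4: Y-D = 21 → V
  i= 5: Y-O = 10 → K
  i= 6: Q-R = 25 → Z
  i= 7: E-P = 15 → P
  i= 8: B-Y =  3 → D
  i= 9: V-V =  0 → A
  i=10: W-P =  7 → H
  i=11: K-Q = 20 → U
  i=12: Q-V = 21 → V
  i=13: E-U = 10 → K
  i=14: B-C = 25 → Z
  i=15: S-D = 15 → P
  i=16: M-J =  3 → D
  i=17: I-I =  0 → A
  shifts repeat with period 8: DAHUVKZP

DAHUVKZP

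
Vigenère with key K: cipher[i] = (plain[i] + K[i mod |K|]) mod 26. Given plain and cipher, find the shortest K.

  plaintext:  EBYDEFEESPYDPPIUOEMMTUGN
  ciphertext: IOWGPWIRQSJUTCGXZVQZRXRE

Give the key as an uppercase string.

ENYDLR

  i= 0: I-E =  4 → E
  i= 1: O-B = 13 → N
  i= 2: W-Y = 24 → Y
  i= 3: G-D =  3 → D
  i= 4: P-E = 11 → L
  i= 5: W-F = 17 → R
  i= 6: I-E =  4 → E
  i= 7: R-E = 13 → N
  i= 8: Q-S = 24 → Y
  i= 9: S-P =  3 → D
  i=10: J-Y = 11 → L
  i=11: U-D = 17 → R
  i=12: T-P =  4 → E
  i=13: C-P = 13 → N
  i=14: G-I = 24 → Y
  i=15: X-U =  3 → D
  i=16: Z-O = 11 → L
  i=17: V-E = 17 → R
  i=18: Q-M =  4 → E
  i=19: Z-M = 13 → N
  i=20: R-T = 24 → Y
  i=21: X-U =  3 → D
  i=22: R-G = 11 → L
  i=23: E-N = 17 → R
  shifts repeat with period 6: ENYDLR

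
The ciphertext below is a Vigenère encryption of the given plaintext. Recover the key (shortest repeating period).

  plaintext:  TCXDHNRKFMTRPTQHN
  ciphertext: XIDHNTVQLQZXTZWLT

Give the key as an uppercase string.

EGG

  i= 0: X-T =  4 → E
  i= 1: I-C =  6 → G
  i= 2: D-X =  6 → G
  i= 3: H-D =  4 → E
  i= 4: N-H =  6 → G
  i= 5: T-N =  6 → G
  i= 6: V-R =  4 → E
  i= 7: Q-K =  6 → G
  i= 8: L-F =  6 → G
  i= 9: Q-M =  4 → E
  i=10: Z-T =  6 → G
  i=11: X-R =  6 → G
  i=12: T-P =  4 → E
  i=13: Z-T =  6 → G
  i=14: W-Q =  6 → G
  i=15: L-H =  4 → E
  i=16: T-N =  6 → G
  shifts repeat with period 3: EGG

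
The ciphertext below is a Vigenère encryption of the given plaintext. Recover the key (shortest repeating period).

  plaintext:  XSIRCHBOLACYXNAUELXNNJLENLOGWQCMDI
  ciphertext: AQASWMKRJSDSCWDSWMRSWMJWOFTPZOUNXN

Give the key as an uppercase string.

  i= 0: A-X =  3 → D
  i= 1: Q-S = 24 → Y
  i= 2: A-I = 18 → S
  i= 3: S-R =  1 → B
  i= 4: W-C = 20 → U
  i= 5: M-H =  5 → F
  i= 6: K-B =  9 → J
  i= 7: R-O =  3 → D
  i= 8: J-L = 24 → Y
  i= 9: S-A = 18 → S
  i=10: D-C =  1 → B
  i=11: S-Y = 20 → U
  i=12: C-X =  5 → F
  i=13: W-N =  9 → J
  i=14: D-A =  3 → D
  i=15: S-U = 24 → Y
  i=16: W-E = 18 → S
  i=17: M-L =  1 → B
  i=18: R-X = 20 → U
  i=19: S-N =  5 → F
  i=20: W-N =  9 → J
  i=21: M-J =  3 → D
  i=22: J-L = 24 → Y
  i=23: W-E = 18 → S
  i=24: O-N =  1 → B
  i=25: F-L = 20 → U
  i=26: T-O =  5 → F
  i=27: P-G =  9 → J
  i=28: Z-W =  3 → D
  i=29: O-Q = 24 → Y
  i=30: U-C = 18 → S
  i=31: N-M =  1 → B
  i=32: X-D = 20 → U
  i=33: N-I =  5 → F
  shifts repeat with period 7: DYSBUFJ

DYSBUFJ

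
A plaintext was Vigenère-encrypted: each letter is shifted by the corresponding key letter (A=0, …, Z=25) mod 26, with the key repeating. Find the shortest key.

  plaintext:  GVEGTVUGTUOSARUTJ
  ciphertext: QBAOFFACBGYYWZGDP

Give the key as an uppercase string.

  i= 0: Q-G = 10 → K
  i= 1: B-V =  6 → G
  i= 2: A-E = 22 → W
  i= 3: O-G =  8 → I
  i= 4: F-T = 12 → M
  i= 5: F-V = 10 → K
  i= 6: A-U =  6 → G
  i= 7: C-G = 22 → W
  i= 8: B-T =  8 → I
  i= 9: G-U = 12 → M
  i=10: Y-O = 10 → K
  i=11: Y-S =  6 → G
  i=12: W-A = 22 → W
  i=13: Z-R =  8 → I
  i=14: G-U = 12 → M
  i=15: D-T = 10 → K
  i=16: P-J =  6 → G
  shifts repeat with period 5: KGWIM

KGWIM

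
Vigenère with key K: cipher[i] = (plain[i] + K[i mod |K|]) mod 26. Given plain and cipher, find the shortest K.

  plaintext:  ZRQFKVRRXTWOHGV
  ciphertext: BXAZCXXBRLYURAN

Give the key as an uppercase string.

CGKUS

  i= 0: B-Z =  2 → C
  i= 1: X-R =  6 → G
  i= 2: A-Q = 10 → K
  i= 3: Z-F = 20 → U
  i= 4: C-K = 18 → S
  i= 5: X-V =  2 → C
  i= 6: X-R =  6 → G
  i= 7: B-R = 10 → K
  i= 8: R-X = 20 → U
  i= 9: L-T = 18 → S
  i=10: Y-W =  2 → C
  i=11: U-O =  6 → G
  i=12: R-H = 10 → K
  i=13: A-G = 20 → U
  i=14: N-V = 18 → S
  shifts repeat with period 5: CGKUS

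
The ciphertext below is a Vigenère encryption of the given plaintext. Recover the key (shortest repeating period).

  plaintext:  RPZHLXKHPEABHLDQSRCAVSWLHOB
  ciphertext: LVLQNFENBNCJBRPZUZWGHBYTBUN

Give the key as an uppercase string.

UGMJCI

  i= 0: L-R = 20 → U
  i= 1: V-P =  6 → G
  i= 2: L-Z = 12 → M
  i= 3: Q-H =  9 → J
  i= 4: N-L =  2 → C
  i= 5: F-X =  8 → I
  i= 6: E-K = 20 → U
  i= 7: N-H =  6 → G
  i= 8: B-P = 12 → M
  i= 9: N-E =  9 → J
  i=10: C-A =  2 → C
  i=11: J-B =  8 → I
  i=12: B-H = 20 → U
  i=13: R-L =  6 → G
  i=14: P-D = 12 → M
  i=15: Z-Q =  9 → J
  i=16: U-S =  2 → C
  i=17: Z-R =  8 → I
  i=18: W-C = 20 → U
  i=19: G-A =  6 → G
  i=20: H-V = 12 → M
  i=21: B-S =  9 → J
  i=22: Y-W =  2 → C
  i=23: T-L =  8 → I
  i=24: B-H = 20 → U
  i=25: U-O =  6 → G
  i=26: N-B = 12 → M
  shifts repeat with period 6: UGMJCI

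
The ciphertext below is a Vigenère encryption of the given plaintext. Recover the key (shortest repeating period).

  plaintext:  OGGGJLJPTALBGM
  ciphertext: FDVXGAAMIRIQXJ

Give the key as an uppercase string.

RXP

  i= 0: F-O = 17 → R
  i= 1: D-G = 23 → X
  i= 2: V-G = 15 → P
  i= 3: X-G = 17 → R
  i= 4: G-J = 23 → X
  i= 5: A-L = 15 → P
  i= 6: A-J = 17 → R
  i= 7: M-P = 23 → X
  i= 8: I-T = 15 → P
  i= 9: R-A = 17 → R
  i=10: I-L = 23 → X
  i=11: Q-B = 15 → P
  i=12: X-G = 17 → R
  i=13: J-M = 23 → X
  shifts repeat with period 3: RXP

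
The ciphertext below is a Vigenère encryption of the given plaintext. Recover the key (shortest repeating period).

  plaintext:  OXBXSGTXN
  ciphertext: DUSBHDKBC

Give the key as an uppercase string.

PXRE

  i= 0: D-O = 15 → P
  i= 1: U-X = 23 → X
  i= 2: S-B = 17 → R
  i= 3: B-X =  4 → E
  i= 4: H-S = 15 → P
  i= 5: D-G = 23 → X
  i= 6: K-T = 17 → R
  i= 7: B-X =  4 → E
  i= 8: C-N = 15 → P
  shifts repeat with period 4: PXRE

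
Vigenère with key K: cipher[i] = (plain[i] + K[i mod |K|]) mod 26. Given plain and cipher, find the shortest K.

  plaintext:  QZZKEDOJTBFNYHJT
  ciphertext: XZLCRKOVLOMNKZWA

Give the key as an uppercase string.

  i= 0: X-Q =  7 → H
  i= 1: Z-Z =  0 → A
  i= 2: L-Z = 12 → M
  i= 3: C-K = 18 → S
  i= 4: R-E = 13 → N
  i= 5: K-D =  7 → H
  i= 6: O-O =  0 → A
  i= 7: V-J = 12 → M
  i= 8: L-T = 18 → S
  i= 9: O-B = 13 → N
  i=10: M-F =  7 → H
  i=11: N-N =  0 → A
  i=12: K-Y = 12 → M
  i=13: Z-H = 18 → S
  i=14: W-J = 13 → N
  i=15: A-T =  7 → H
  shifts repeat with period 5: HAMSN

HAMSN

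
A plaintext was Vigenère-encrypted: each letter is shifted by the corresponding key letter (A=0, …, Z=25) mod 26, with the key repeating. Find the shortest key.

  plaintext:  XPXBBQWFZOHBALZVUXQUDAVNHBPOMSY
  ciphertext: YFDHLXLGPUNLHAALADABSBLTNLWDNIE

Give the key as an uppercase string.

BQGGKHP

  i= 0: Y-X =  1 → B
  i= 1: F-P = 16 → Q
  i= 2: D-X =  6 → G
  i= 3: H-B =  6 → G
  i= 4: L-B = 10 → K
  i= 5: X-Q =  7 → H
  i= 6: L-W = 15 → P
  i= 7: G-F =  1 → B
  i= 8: P-Z = 16 → Q
  i= 9: U-O =  6 → G
  i=10: N-H =  6 → G
  i=11: L-B = 10 → K
  i=12: H-A =  7 → H
  i=13: A-L = 15 → P
  i=14: A-Z =  1 → B
  i=15: L-V = 16 → Q
  i=16: A-U =  6 → G
  i=17: D-X =  6 → G
  i=18: A-Q = 10 → K
  i=19: B-U =  7 → H
  i=20: S-D = 15 → P
  i=21: B-A =  1 → B
  i=22: L-V = 16 → Q
  i=23: T-N =  6 → G
  i=24: N-H =  6 → G
  i=25: L-B = 10 → K
  i=26: W-P =  7 → H
  i=27: D-O = 15 → P
  i=28: N-M =  1 → B
  i=29: I-S = 16 → Q
  i=30: E-Y =  6 → G
  shifts repeat with period 7: BQGGKHP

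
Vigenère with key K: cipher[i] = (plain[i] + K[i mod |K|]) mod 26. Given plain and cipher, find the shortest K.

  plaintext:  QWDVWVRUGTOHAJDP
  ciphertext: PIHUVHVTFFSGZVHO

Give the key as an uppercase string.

  i= 0: P-Q = 25 → Z
  i= 1: I-W = 12 → M
  i= 2: H-D =  4 → E
  i= 3: U-V = 25 → Z
  i= 4: V-W = 25 → Z
  i= 5: H-V = 12 → M
  i= 6: V-R =  4 → E
  i= 7: T-U = 25 → Z
  i= 8: F-G = 25 → Z
  i= 9: F-T = 12 → M
  i=10: S-O =  4 → E
  i=11: G-H = 25 → Z
  i=12: Z-A = 25 → Z
  i=13: V-J = 12 → M
  i=14: H-D =  4 → E
  i=15: O-P = 25 → Z
  shifts repeat with period 4: ZMEZ

ZMEZ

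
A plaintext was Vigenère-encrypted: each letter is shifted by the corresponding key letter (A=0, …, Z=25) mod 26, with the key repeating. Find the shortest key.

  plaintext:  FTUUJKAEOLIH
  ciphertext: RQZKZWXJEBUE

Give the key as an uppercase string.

  i= 0: R-F = 12 → M
  i= 1: Q-T = 23 → X
  i= 2: Z-U =  5 → F
  i= 3: K-U = 16 → Q
  i= 4: Z-J = 16 → Q
  i= 5: W-K = 12 → M
  i= 6: X-A = 23 → X
  i= 7: J-E =  5 → F
  i= 8: E-O = 16 → Q
  i= 9: B-L = 16 → Q
  i=10: U-I = 12 → M
  i=11: E-H = 23 → X
  shifts repeat with period 5: MXFQQ

MXFQQ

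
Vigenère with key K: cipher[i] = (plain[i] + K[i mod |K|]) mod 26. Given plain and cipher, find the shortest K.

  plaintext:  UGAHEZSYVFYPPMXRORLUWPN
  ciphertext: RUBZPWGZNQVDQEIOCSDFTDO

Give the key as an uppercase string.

XOBSL

  i= 0: R-U = 23 → X
  i= 1: U-G = 14 → O
  i= 2: B-A =  1 → B
  i= 3: Z-H = 18 → S
  i= 4: P-E = 11 → L
  i= 5: W-Z = 23 → X
  i= 6: G-S = 14 → O
  i= 7: Z-Y =  1 → B
  i= 8: N-V = 18 → S
  i= 9: Q-F = 11 → L
  i=10: V-Y = 23 → X
  i=11: D-P = 14 → O
  i=12: Q-P =  1 → B
  i=13: E-M = 18 → S
  i=14: I-X = 11 → L
  i=15: O-R = 23 → X
  i=16: C-O = 14 → O
  i=17: S-R =  1 → B
  i=18: D-L = 18 → S
  i=19: F-U = 11 → L
  i=20: T-W = 23 → X
  i=21: D-P = 14 → O
  i=22: O-N =  1 → B
  shifts repeat with period 5: XOBSL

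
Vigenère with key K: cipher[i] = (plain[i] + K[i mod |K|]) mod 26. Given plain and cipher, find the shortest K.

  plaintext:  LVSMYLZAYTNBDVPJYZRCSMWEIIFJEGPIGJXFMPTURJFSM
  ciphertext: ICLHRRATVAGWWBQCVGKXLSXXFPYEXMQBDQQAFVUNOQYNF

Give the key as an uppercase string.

  i= 0: I-L = 23 → X
  i= 1: C-V =  7 → H
  i= 2: L-S = 19 → T
  i= 3: H-M = 21 → V
  i= 4: R-Y = 19 → T
  i= 5: R-L =  6 → G
  i= 6: A-Z =  1 → B
  i= 7: T-A = 19 → T
  i= 8: V-Y = 23 → X
  i= 9: A-T =  7 → H
  i=10: G-N = 19 → T
  i=11: W-B = 21 → V
  i=12: W-D = 19 → T
  i=13: B-V =  6 → G
  i=14: Q-P =  1 → B
  i=15: C-J = 19 → T
  i=16: V-Y = 23 → X
  i=17: G-Z =  7 → H
  i=18: K-R = 19 → T
  i=19: X-C = 21 → V
  i=20: L-S = 19 → T
  i=21: S-M =  6 → G
  i=22: X-W =  1 → B
  i=23: X-E = 19 → T
  i=24: F-I = 23 → X
  i=25: P-I =  7 → H
  i=26: Y-F = 19 → T
  i=27: E-J = 21 → V
  i=28: X-E = 19 → T
  i=29: M-G =  6 → G
  i=30: Q-P =  1 → B
  i=31: B-I = 19 → T
  i=32: D-G = 23 → X
  i=33: Q-J =  7 → H
  i=34: Q-X = 19 → T
  i=35: A-F = 21 → V
  i=36: F-M = 19 → T
  i=37: V-P =  6 → G
  i=38: U-T =  1 → B
  i=39: N-U = 19 → T
  i=40: O-R = 23 → X
  i=41: Q-J =  7 → H
  i=42: Y-F = 19 → T
  i=43: N-S = 21 → V
  i=44: F-M = 19 → T
  shifts repeat with period 8: XHTVTGBT

XHTVTGBT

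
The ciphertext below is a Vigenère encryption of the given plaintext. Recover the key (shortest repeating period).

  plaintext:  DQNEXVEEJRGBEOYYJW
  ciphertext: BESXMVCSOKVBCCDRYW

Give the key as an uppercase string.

  i= 0: B-D = 24 → Y
  i= 1: E-Q = 14 → O
  i= 2: S-N =  5 → F
  i= 3: X-E = 19 → T
  i= 4: M-X = 15 → P
  i= 5: V-V =  0 → A
  i= 6: C-E = 24 → Y
  i= 7: S-E = 14 → O
  i= 8: O-J =  5 → F
  i= 9: K-R = 19 → T
  i=10: V-G = 15 → P
  i=11: B-B =  0 → A
  i=12: C-E = 24 → Y
  i=13: C-O = 14 → O
  i=14: D-Y =  5 → F
  i=15: R-Y = 19 → T
  i=16: Y-J = 15 → P
  i=17: W-W =  0 → A
  shifts repeat with period 6: YOFTPA

YOFTPA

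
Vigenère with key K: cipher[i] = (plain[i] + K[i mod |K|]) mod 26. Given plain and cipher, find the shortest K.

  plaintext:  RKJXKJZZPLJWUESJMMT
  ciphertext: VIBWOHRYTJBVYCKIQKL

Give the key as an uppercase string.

EYSZ

  i= 0: V-R =  4 → E
  i= 1: I-K = 24 → Y
  i= 2: B-J = 18 → S
  i= 3: W-X = 25 → Z
  i= 4: O-K =  4 → E
  i= 5: H-J = 24 → Y
  i= 6: R-Z = 18 → S
  i= 7: Y-Z = 25 → Z
  i= 8: T-P =  4 → E
  i= 9: J-L = 24 → Y
  i=10: B-J = 18 → S
  i=11: V-W = 25 → Z
  i=12: Y-U =  4 → E
  i=13: C-E = 24 → Y
  i=14: K-S = 18 → S
  i=15: I-J = 25 → Z
  i=16: Q-M =  4 → E
  i=17: K-M = 24 → Y
  i=18: L-T = 18 → S
  shifts repeat with period 4: EYSZ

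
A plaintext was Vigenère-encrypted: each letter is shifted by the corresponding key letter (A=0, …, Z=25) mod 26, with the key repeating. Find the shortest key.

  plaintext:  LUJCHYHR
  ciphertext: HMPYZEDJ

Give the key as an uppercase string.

  i= 0: H-L = 22 → W
  i= 1: M-U = 18 → S
  i= 2: P-J =  6 → G
  i= 3: Y-C = 22 → W
  i= 4: Z-H = 18 → S
  i= 5: E-Y =  6 → G
  i= 6: D-H = 22 → W
  i= 7: J-R = 18 → S
  shifts repeat with period 3: WSG

WSG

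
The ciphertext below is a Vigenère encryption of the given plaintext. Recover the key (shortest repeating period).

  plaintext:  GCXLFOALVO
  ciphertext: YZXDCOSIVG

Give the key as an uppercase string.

  i= 0: Y-G = 18 → S
  i= 1: Z-C = 23 → X
  i= 2: X-X =  0 → A
  i= 3: D-L = 18 → S
  i= 4: C-F = 23 → X
  i= 5: O-O =  0 → A
  i= 6: S-A = 18 → S
  i= 7: I-L = 23 → X
  i= 8: V-V =  0 → A
  i= 9: G-O = 18 → S
  shifts repeat with period 3: SXA

SXA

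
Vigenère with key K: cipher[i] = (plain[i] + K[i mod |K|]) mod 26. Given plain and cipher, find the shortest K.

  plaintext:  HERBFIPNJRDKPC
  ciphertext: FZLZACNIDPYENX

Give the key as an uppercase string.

  i= 0: F-H = 24 → Y
  i= 1: Z-E = 21 → V
  i= 2: L-R = 20 → U
  i= 3: Z-B = 24 → Y
  i= 4: A-F = 21 → V
  i= 5: C-I = 20 → U
  i= 6: N-P = 24 → Y
  i= 7: I-N = 21 → V
  i= 8: D-J = 20 → U
  i= 9: P-R = 24 → Y
  i=10: Y-D = 21 → V
  i=11: E-K = 20 → U
  i=12: N-P = 24 → Y
  i=13: X-C = 21 → V
  shifts repeat with period 3: YVU

YVU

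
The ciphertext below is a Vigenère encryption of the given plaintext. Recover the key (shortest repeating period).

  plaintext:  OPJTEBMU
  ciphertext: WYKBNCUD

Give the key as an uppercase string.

  i= 0: W-O =  8 → I
  i= 1: Y-P =  9 → J
  i= 2: K-J =  1 → B
  i= 3: B-T =  8 → I
  i= 4: N-E =  9 → J
  i= 5: C-B =  1 → B
  i= 6: U-M =  8 → I
  i= 7: D-U =  9 → J
  shifts repeat with period 3: IJB

IJB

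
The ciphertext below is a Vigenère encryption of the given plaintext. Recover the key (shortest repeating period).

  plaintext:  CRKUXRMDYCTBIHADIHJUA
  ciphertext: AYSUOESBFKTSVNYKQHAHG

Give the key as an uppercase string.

  i= 0: A-C = 24 → Y
  i= 1: Y-R =  7 → H
  i= 2: S-K =  8 → I
  i= 3: U-U =  0 → A
  i= 4: O-X = 17 → R
  i= 5: E-R = 13 → N
  i= 6: S-M =  6 → G
  i= 7: B-D = 24 → Y
  i= 8: F-Y =  7 → H
  i= 9: K-C =  8 → I
  i=10: T-T =  0 → A
  i=11: S-B = 17 → R
  i=12: V-I = 13 → N
  i=13: N-H =  6 → G
  i=14: Y-A = 24 → Y
  i=15: K-D =  7 → H
  i=16: Q-I =  8 → I
  i=17: H-H =  0 → A
  i=18: A-J = 17 → R
  i=19: H-U = 13 → N
  i=20: G-A =  6 → G
  shifts repeat with period 7: YHIARNG

YHIARNG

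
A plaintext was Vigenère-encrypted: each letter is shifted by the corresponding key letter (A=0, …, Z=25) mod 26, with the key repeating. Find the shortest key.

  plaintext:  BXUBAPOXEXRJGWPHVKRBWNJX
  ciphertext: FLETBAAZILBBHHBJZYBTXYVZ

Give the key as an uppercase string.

  i= 0: F-B =  4 → E
  i= 1: L-X = 14 → O
  i= 2: E-U = 10 → K
  i= 3: T-B = 18 → S
  i= 4: B-A =  1 → B
  i= 5: A-P = 11 → L
  i= 6: A-O = 12 → M
  i= 7: Z-X =  2 → C
  i= 8: I-E =  4 → E
  i= 9: L-X = 14 → O
  i=10: B-R = 10 → K
  i=11: B-J = 18 → S
  i=12: H-G =  1 → B
  i=13: H-W = 11 → L
  i=14: B-P = 12 → M
  i=15: J-H =  2 → C
  i=16: Z-V =  4 → E
  i=17: Y-K = 14 → O
  i=18: B-R = 10 → K
  i=19: T-B = 18 → S
  i=20: X-W =  1 → B
  i=21: Y-N = 11 → L
  i=22: V-J = 12 → M
  i=23: Z-X =  2 → C
  shifts repeat with period 8: EOKSBLMC

EOKSBLMC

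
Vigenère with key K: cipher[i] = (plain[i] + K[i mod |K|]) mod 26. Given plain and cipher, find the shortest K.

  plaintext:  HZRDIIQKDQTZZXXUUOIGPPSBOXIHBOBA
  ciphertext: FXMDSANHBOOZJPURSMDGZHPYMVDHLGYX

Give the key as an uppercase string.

  i= 0: F-H = 24 → Y
  i= 1: X-Z = 24 → Y
  i= 2: M-R = 21 → V
  i= 3: D-D =  0 → A
  i= 4: S-I = 10 → K
  i= 5: A-I = 18 → S
  i= 6: N-Q = 23 → X
  i= 7: H-K = 23 → X
  i= 8: B-D = 24 → Y
  i= 9: O-Q = 24 → Y
  i=10: O-T = 21 → V
  i=11: Z-Z =  0 → A
  i=12: J-Z = 10 → K
  i=13: P-X = 18 → S
  i=14: U-X = 23 → X
  i=15: R-U = 23 → X
  i=16: S-U = 24 → Y
  i=17: M-O = 24 → Y
  i=18: D-I = 21 → V
  i=19: G-G =  0 → A
  i=20: Z-P = 10 → K
  i=21: H-P = 18 → S
  i=22: P-S = 23 → X
  i=23: Y-B = 23 → X
  i=24: M-O = 24 → Y
  i=25: V-X = 24 → Y
  i=26: D-I = 21 → V
  i=27: H-H =  0 → A
  i=28: L-B = 10 → K
  i=29: G-O = 18 → S
  i=30: Y-B = 23 → X
  i=31: X-A = 23 → X
  shifts repeat with period 8: YYVAKSXX

YYVAKSXX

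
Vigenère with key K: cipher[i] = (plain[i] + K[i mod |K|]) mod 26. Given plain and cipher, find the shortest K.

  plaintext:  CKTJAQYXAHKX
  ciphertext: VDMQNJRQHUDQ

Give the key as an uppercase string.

  i= 0: V-C = 19 → T
  i= 1: D-K = 19 → T
  i= 2: M-T = 19 → T
  i= 3: Q-J =  7 → H
  i= 4: N-A = 13 → N
  i= 5: J-Q = 19 → T
  i= 6: R-Y = 19 → T
  i= 7: Q-X = 19 → T
  i= 8: H-A =  7 → H
  i= 9: U-H = 13 → N
  i=10: D-K = 19 → T
  i=11: Q-X = 19 → T
  shifts repeat with period 5: TTTHN

TTTHN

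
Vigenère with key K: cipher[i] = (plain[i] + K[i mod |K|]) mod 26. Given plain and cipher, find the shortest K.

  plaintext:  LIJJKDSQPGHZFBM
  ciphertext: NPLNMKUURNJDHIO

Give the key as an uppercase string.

  i= 0: N-L =  2 → C
  i= 1: P-I =  7 → H
  i= 2: L-J =  2 → C
  i= 3: N-J =  4 → E
  i= 4: M-K =  2 → C
  i= 5: K-D =  7 → H
  i= 6: U-S =  2 → C
  i= 7: U-Q =  4 → E
  i= 8: R-P =  2 → C
  i= 9: N-G =  7 → H
  i=10: J-H =  2 → C
  i=11: D-Z =  4 → E
  i=12: H-F =  2 → C
  i=13: I-B =  7 → H
  i=14: O-M =  2 → C
  shifts repeat with period 4: CHCE

CHCE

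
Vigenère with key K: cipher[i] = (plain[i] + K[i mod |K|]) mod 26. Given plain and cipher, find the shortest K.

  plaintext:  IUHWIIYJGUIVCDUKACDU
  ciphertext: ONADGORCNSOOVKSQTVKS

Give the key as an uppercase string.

GTTHY

  i= 0: O-I =  6 → G
  i= 1: N-U = 19 → T
  i= 2: A-H = 19 → T
  i= 3: D-W =  7 → H
  i= 4: G-I = 24 → Y
  i= 5: O-I =  6 → G
  i= 6: R-Y = 19 → T
  i= 7: C-J = 19 → T
  i= 8: N-G =  7 → H
  i= 9: S-U = 24 → Y
  i=10: O-I =  6 → G
  i=11: O-V = 19 → T
  i=12: V-C = 19 → T
  i=13: K-D =  7 → H
  i=14: S-U = 24 → Y
  i=15: Q-K =  6 → G
  i=16: T-A = 19 → T
  i=17: V-C = 19 → T
  i=18: K-D =  7 → H
  i=19: S-U = 24 → Y
  shifts repeat with period 5: GTTHY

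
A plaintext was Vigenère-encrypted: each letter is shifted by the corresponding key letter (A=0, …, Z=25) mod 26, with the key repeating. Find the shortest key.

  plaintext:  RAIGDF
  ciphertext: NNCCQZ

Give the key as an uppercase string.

WNU

  i= 0: N-R = 22 → W
  i= 1: N-A = 13 → N
  i= 2: C-I = 20 → U
  i= 3: C-G = 22 → W
  i= 4: Q-D = 13 → N
  i= 5: Z-F = 20 → U
  shifts repeat with period 3: WNU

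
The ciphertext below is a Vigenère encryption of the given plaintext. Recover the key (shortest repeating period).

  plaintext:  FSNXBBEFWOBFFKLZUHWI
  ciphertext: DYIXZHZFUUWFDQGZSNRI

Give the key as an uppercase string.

YGVA

  i= 0: D-F = 24 → Y
  i= 1: Y-S =  6 → G
  i= 2: I-N = 21 → V
  i= 3: X-X =  0 → A
  i= 4: Z-B = 24 → Y
  i= 5: H-B =  6 → G
  i= 6: Z-E = 21 → V
  i= 7: F-F =  0 → A
  i= 8: U-W = 24 → Y
  i= 9: U-O =  6 → G
  i=10: W-B = 21 → V
  i=11: F-F =  0 → A
  i=12: D-F = 24 → Y
  i=13: Q-K =  6 → G
  i=14: G-L = 21 → V
  i=15: Z-Z =  0 → A
  i=16: S-U = 24 → Y
  i=17: N-H =  6 → G
  i=18: R-W = 21 → V
  i=19: I-I =  0 → A
  shifts repeat with period 4: YGVA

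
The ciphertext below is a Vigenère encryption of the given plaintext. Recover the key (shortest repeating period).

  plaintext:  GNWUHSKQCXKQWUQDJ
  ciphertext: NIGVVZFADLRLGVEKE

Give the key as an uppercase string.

HVKBO

  i= 0: N-G =  7 → H
  i= 1: I-N = 21 → V
  i= 2: G-W = 10 → K
  i= 3: V-U =  1 → B
  i= 4: V-H = 14 → O
  i= 5: Z-S =  7 → H
  i= 6: F-K = 21 → V
  i= 7: A-Q = 10 → K
  i= 8: D-C =  1 → B
  i= 9: L-X = 14 → O
  i=10: R-K =  7 → H
  i=11: L-Q = 21 → V
  i=12: G-W = 10 → K
  i=13: V-U =  1 → B
  i=14: E-Q = 14 → O
  i=15: K-D =  7 → H
  i=16: E-J = 21 → V
  shifts repeat with period 5: HVKBO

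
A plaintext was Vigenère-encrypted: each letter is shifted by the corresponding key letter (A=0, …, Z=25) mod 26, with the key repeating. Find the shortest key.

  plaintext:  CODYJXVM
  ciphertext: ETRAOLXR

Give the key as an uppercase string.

CFO

  i= 0: E-C =  2 → C
  i= 1: T-O =  5 → F
  i= 2: R-D = 14 → O
  i= 3: A-Y =  2 → C
  i= 4: O-J =  5 → F
  i= 5: L-X = 14 → O
  i= 6: X-V =  2 → C
  i= 7: R-M =  5 → F
  shifts repeat with period 3: CFO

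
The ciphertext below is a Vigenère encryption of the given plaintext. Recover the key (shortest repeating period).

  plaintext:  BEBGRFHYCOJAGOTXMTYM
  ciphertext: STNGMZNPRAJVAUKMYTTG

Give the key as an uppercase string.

RPMAVUG

  i= 0: S-B = 17 → R
  i= 1: T-E = 15 → P
  i= 2: N-B = 12 → M
  i= 3: G-G =  0 → A
  i= 4: M-R = 21 → V
  i= 5: Z-F = 20 → U
  i= 6: N-H =  6 → G
  i= 7: P-Y = 17 → R
  i= 8: R-C = 15 → P
  i= 9: A-O = 12 → M
  i=10: J-J =  0 → A
  i=11: V-A = 21 → V
  i=12: A-G = 20 → U
  i=13: U-O =  6 → G
  i=14: K-T = 17 → R
  i=15: M-X = 15 → P
  i=16: Y-M = 12 → M
  i=17: T-T =  0 → A
  i=18: T-Y = 21 → V
  i=19: G-M = 20 → U
  shifts repeat with period 7: RPMAVUG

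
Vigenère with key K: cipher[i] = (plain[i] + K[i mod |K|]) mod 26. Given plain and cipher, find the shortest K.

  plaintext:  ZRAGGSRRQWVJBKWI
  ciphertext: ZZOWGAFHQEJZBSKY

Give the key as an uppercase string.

  i= 0: Z-Z =  0 → A
  i= 1: Z-R =  8 → I
  i= 2: O-A = 14 → O
  i= 3: W-G = 16 → Q
  i= 4: G-G =  0 → A
  i= 5: A-S =  8 → I
  i= 6: F-R = 14 → O
  i= 7: H-R = 16 → Q
  i= 8: Q-Q =  0 → A
  i= 9: E-W =  8 → I
  i=10: J-V = 14 → O
  i=11: Z-J = 16 → Q
  i=12: B-B =  0 → A
  i=13: S-K =  8 → I
  i=14: K-W = 14 → O
  i=15: Y-I = 16 → Q
  shifts repeat with period 4: AIOQ

AIOQ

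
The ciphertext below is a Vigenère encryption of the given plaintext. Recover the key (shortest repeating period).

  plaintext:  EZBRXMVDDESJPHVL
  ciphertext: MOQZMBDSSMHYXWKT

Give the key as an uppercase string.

  i= 0: M-E =  8 → I
  i= 1: O-Z = 15 → P
  i= 2: Q-B = 15 → P
  i= 3: Z-R =  8 → I
  i= 4: M-X = 15 → P
  i= 5: B-M = 15 → P
  i= 6: D-V =  8 → I
  i= 7: S-D = 15 → P
  i= 8: S-D = 15 → P
  i= 9: M-E =  8 → I
  i=10: H-S = 15 → P
  i=11: Y-J = 15 → P
  i=12: X-P =  8 → I
  i=13: W-H = 15 → P
  i=14: K-V = 15 → P
  i=15: T-L =  8 → I
  shifts repeat with period 3: IPP

IPP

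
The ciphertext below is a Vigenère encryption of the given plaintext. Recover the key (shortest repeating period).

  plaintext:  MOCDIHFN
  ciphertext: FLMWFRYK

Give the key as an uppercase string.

TXK

  i= 0: F-M = 19 → T
  i= 1: L-O = 23 → X
  i= 2: M-C = 10 → K
  i= 3: W-D = 19 → T
  i= 4: F-I = 23 → X
  i= 5: R-H = 10 → K
  i= 6: Y-F = 19 → T
  i= 7: K-N = 23 → X
  shifts repeat with period 3: TXK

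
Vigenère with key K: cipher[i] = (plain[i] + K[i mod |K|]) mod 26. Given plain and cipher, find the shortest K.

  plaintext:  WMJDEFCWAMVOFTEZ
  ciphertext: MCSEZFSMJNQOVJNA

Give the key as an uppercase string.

QQJBVA

  i= 0: M-W = 16 → Q
  i= 1: C-M = 16 → Q
  i= 2: S-J =  9 → J
  i= 3: E-D =  1 → B
  i= 4: Z-E = 21 → V
  i= 5: F-F =  0 → A
  i= 6: S-C = 16 → Q
  i= 7: M-W = 16 → Q
  i= 8: J-A =  9 → J
  i= 9: N-M =  1 → B
  i=10: Q-V = 21 → V
  i=11: O-O =  0 → A
  i=12: V-F = 16 → Q
  i=13: J-T = 16 → Q
  i=14: N-E =  9 → J
  i=15: A-Z =  1 → B
  shifts repeat with period 6: QQJBVA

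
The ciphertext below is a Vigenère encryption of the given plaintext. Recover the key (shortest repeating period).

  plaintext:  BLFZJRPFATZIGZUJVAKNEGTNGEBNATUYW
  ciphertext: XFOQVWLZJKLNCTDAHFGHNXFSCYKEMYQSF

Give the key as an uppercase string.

WUJRMF

  i= 0: X-B = 22 → W
  i= 1: F-L = 20 → U
  i= 2: O-F =  9 → J
  i= 3: Q-Z = 17 → R
  i= 4: V-J = 12 → M
  i= 5: W-R =  5 → F
  i= 6: L-P = 22 → W
  i= 7: Z-F = 20 → U
  i= 8: J-A =  9 → J
  i= 9: K-T = 17 → R
  i=10: L-Z = 12 → M
  i=11: N-I =  5 → F
  i=12: C-G = 22 → W
  i=13: T-Z = 20 → U
  i=14: D-U =  9 → J
  i=15: A-J = 17 → R
  i=16: H-V = 12 → M
  i=17: F-A =  5 → F
  i=18: G-K = 22 → W
  i=19: H-N = 20 → U
  i=20: N-E =  9 → J
  i=21: X-G = 17 → R
  i=22: F-T = 12 → M
  i=23: S-N =  5 → F
  i=24: C-G = 22 → W
  i=25: Y-E = 20 → U
  i=26: K-B =  9 → J
  i=27: E-N = 17 → R
  i=28: M-A = 12 → M
  i=29: Y-T =  5 → F
  i=30: Q-U = 22 → W
  i=31: S-Y = 20 → U
  i=32: F-W =  9 → J
  shifts repeat with period 6: WUJRMF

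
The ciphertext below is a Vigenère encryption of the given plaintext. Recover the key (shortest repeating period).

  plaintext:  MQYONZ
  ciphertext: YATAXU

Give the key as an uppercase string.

  i= 0: Y-M = 12 → M
  i= 1: A-Q = 10 → K
  i= 2: T-Y = 21 → V
  i= 3: A-O = 12 → M
  i= 4: X-N = 10 → K
  i= 5: U-Z = 21 → V
  shifts repeat with period 3: MKV

MKV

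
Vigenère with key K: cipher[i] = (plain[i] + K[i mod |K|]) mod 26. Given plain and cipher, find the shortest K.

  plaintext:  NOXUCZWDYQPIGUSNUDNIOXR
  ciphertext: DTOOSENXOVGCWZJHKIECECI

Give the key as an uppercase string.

QFRU

  i= 0: D-N = 16 → Q
  i= 1: T-O =  5 → F
  i= 2: O-X = 17 → R
  i= 3: O-U = 20 → U
  i= 4: S-C = 16 → Q
  i= 5: E-Z =  5 → F
  i= 6: N-W = 17 → R
  i= 7: X-D = 20 → U
  i= 8: O-Y = 16 → Q
  i= 9: V-Q =  5 → F
  i=10: G-P = 17 → R
  i=11: C-I = 20 → U
  i=12: W-G = 16 → Q
  i=13: Z-U =  5 → F
  i=14: J-S = 17 → R
  i=15: H-N = 20 → U
  i=16: K-U = 16 → Q
  i=17: I-D =  5 → F
  i=18: E-N = 17 → R
  i=19: C-I = 20 → U
  i=20: E-O = 16 → Q
  i=21: C-X =  5 → F
  i=22: I-R = 17 → R
  shifts repeat with period 4: QFRU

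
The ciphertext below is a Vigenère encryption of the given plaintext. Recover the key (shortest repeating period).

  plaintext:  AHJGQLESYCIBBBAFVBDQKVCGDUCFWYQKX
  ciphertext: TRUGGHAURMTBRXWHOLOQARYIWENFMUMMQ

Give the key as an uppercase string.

  i= 0: T-A = 19 → T
  i= 1: R-H = 10 → K
  i= 2: U-J = 11 → L
  i= 3: G-G =  0 → A
  i= 4: G-Q = 16 → Q
  i= 5: H-L = 22 → W
  i= 6: A-E = 22 → W
  i= 7: U-S =  2 → C
  i= 8: R-Y = 19 → T
  i= 9: M-C = 10 → K
  i=10: T-I = 11 → L
  i=11: B-B =  0 → A
  i=12: R-B = 16 → Q
  i=13: X-B = 22 → W
  i=14: W-A = 22 → W
  i=15: H-F =  2 → C
  i=16: O-V = 19 → T
  i=17: L-B = 10 → K
  i=18: O-D = 11 → L
  i=19: Q-Q =  0 → A
  i=20: A-K = 16 → Q
  i=21: R-V = 22 → W
  i=22: Y-C = 22 → W
  i=23: I-G =  2 → C
  i=24: W-D = 19 → T
  i=25: E-U = 10 → K
  i=26: N-C = 11 → L
  i=27: F-F =  0 → A
  i=28: M-W = 16 → Q
  i=29: U-Y = 22 → W
  i=30: M-Q = 22 → W
  i=31: M-K =  2 → C
  i=32: Q-X = 19 → T
  shifts repeat with period 8: TKLAQWWC

TKLAQWWC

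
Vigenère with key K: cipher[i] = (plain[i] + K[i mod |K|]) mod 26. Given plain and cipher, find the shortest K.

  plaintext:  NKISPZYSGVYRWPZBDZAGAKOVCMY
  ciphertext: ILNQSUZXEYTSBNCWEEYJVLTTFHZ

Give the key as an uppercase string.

  i= 0: I-N = 21 → V
  i= 1: L-K =  1 → B
  i= 2: N-I =  5 → F
  i= 3: Q-S = 24 → Y
  i= 4: S-P =  3 → D
  i= 5: U-Z = 21 → V
  i= 6: Z-Y =  1 → B
  i= 7: X-S =  5 → F
  i= 8: E-G = 24 → Y
  i= 9: Y-V =  3 → D
  i=10: T-Y = 21 → V
  i=11: S-R =  1 → B
  i=12: B-W =  5 → F
  i=13: N-P = 24 → Y
  i=14: C-Z =  3 → D
  i=15: W-B = 21 → V
  i=16: E-D =  1 → B
  i=17: E-Z =  5 → F
  i=18: Y-A = 24 → Y
  i=19: J-G =  3 → D
  i=20: V-A = 21 → V
  i=21: L-K =  1 → B
  i=22: T-O =  5 → F
  i=23: T-V = 24 → Y
  i=24: F-C =  3 → D
  i=25: H-M = 21 → V
  i=26: Z-Y =  1 → B
  shifts repeat with period 5: VBFYD

VBFYD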